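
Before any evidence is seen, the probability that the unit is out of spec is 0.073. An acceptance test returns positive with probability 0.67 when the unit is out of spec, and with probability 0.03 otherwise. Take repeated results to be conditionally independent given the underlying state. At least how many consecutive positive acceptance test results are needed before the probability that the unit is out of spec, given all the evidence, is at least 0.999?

Prior odds = 0.073/0.927 = 73/927.
Likelihood ratio of a positive result = 0.67/0.03 = 67/3.
Target odds: 0.999 ÷ 0.001 = 999.
Require (67/3)ⁿ ≥ 999 ÷ (73/927) = 926073/73.
(67/3)³ = 300763/27 falls short of 926073/73 but (67/3)⁴ = 20151121/81 reaches it, so n = 4.

4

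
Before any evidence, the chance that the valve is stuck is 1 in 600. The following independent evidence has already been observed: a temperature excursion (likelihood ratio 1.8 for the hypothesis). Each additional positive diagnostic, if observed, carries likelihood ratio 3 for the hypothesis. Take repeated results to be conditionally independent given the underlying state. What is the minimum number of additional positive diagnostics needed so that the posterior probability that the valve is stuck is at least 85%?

Prior odds = (1/600)/(599/600) = 1/599.
Bayes factor of the evidence already in hand = 1.8.
Odds after that evidence = (1/599) × 1.8 = 9/2995.
Target odds = 0.85/0.15 = 17/3.
Need 3ⁿ ≥ 17/3 ÷ (9/2995) = 50915/27.
3⁶ = 729 falls short of 50915/27 but 3⁷ = 2187 reaches it, so n = 7.

7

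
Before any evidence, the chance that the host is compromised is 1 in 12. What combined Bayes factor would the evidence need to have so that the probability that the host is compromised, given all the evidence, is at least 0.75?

Prior odds = (1/12)/(11/12) = 1/11.
Target odds = 0.75/0.25 = 3.
Required Bayes factor = 3 ÷ (1/11) = 33.

33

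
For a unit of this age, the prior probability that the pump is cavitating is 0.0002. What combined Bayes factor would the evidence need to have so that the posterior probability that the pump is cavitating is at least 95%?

94981

Prior odds = 0.0002/0.9998 = 1/4999.
Target odds = 0.95/0.05 = 19.
Required Bayes factor = 19 ÷ (1/4999) = 94981.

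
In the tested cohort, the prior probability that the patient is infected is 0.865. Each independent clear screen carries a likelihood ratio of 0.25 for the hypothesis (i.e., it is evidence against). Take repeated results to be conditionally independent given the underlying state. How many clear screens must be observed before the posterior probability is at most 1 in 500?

Prior odds = 0.865/0.135 = 173/27.
Likelihood ratio per clear screen = 0.25.
Target odds: 0.002 ÷ 0.998 = 1/499.
Need (173/27) × 0.25ⁿ ≤ 1/499, i.e. 0.25ⁿ ≤ 27/86327.
0.25⁵ = 1/1024 is still above 27/86327 but 0.25⁶ = 1/4096 is at or below it, so n = 6.

6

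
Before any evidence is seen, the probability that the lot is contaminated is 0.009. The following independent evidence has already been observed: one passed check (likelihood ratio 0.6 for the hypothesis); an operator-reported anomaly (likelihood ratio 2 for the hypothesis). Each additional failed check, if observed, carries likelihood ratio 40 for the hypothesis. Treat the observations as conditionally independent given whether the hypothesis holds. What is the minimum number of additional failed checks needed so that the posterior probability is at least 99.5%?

Prior odds = 0.009/0.991 = 9/991.
Combined Bayes factor of the evidence already in hand = 0.6 × 2 = 1.2.
Odds after that evidence = (9/991) × 1.2 = 54/4955.
Target odds = 0.995/0.005 = 199.
Need 40ⁿ ≥ 199 ÷ (54/4955) = 986045/54.
40² = 1600 falls short of 986045/54 but 40³ = 64000 reaches it, so n = 3.

3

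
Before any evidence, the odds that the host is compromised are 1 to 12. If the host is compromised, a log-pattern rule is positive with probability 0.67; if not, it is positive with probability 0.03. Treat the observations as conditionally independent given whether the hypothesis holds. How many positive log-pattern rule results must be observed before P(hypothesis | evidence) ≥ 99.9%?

4

Prior odds = 1/12.
Likelihood ratio of a positive = 0.67/0.03 = 67/3.
Target odds: 0.999 ÷ 0.001 = 999.
Need (1/12) × (67/3)ⁿ ≥ 999, i.e. (67/3)ⁿ ≥ 11988.
(67/3)³ = 300763/27 falls short of 11988 but (67/3)⁴ = 20151121/81 reaches it, so n = 4.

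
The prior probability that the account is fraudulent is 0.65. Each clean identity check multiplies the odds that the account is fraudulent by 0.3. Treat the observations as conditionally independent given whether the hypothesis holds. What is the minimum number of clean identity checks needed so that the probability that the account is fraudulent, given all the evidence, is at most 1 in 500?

6

Prior odds = 0.65/0.35 = 13/7.
Likelihood ratio per clean identity check = 0.3.
Target odds: 0.002 ÷ 0.998 = 1/499.
Require 0.3ⁿ ≤ 1/499 ÷ (13/7) = 7/6487.
0.3⁵ = 243/100000 is still above 7/6487 but 0.3⁶ = 729/1000000 is at or below it, so n = 6.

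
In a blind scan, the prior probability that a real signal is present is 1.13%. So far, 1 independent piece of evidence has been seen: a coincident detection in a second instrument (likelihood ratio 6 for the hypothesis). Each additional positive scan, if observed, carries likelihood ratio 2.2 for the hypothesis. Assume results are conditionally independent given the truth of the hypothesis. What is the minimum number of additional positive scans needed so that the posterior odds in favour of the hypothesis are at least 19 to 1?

8

Prior odds = 0.0113/0.9887 = 113/9887.
Bayes factor of the evidence already in hand = 6.
Odds after that evidence = (113/9887) × 6 = 678/9887.
Target odds = 19.
Need 2.2ⁿ ≥ 19 ÷ (678/9887) = 187853/678.
2.2⁷ = 19487171/78125 falls short of 187853/678 but 2.2⁸ = 214358881/390625 reaches it, so n = 8.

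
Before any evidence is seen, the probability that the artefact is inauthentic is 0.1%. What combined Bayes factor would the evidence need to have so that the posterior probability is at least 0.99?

98901

Prior odds = 0.001/0.999 = 1/999.
Target odds = 0.99/0.01 = 99.
Required Bayes factor = 99 ÷ (1/999) = 98901.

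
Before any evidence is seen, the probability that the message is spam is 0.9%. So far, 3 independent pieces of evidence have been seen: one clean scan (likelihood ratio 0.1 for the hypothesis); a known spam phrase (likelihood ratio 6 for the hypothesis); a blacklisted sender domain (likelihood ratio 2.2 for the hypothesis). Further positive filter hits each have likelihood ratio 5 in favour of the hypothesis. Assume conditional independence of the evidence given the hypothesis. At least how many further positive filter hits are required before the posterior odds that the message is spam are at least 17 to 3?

Prior odds = 0.009/0.991 = 9/991.
Combined Bayes factor of the evidence already in hand = 0.1 × 6 × 2.2 = 1.32.
Odds after that evidence = (9/991) × 1.32 = 297/24775.
Target odds = 17/3.
Need 5ⁿ ≥ 17/3 ÷ (297/24775) = 421175/891.
5³ = 125 falls short of 421175/891 but 5⁴ = 625 reaches it, so n = 4.

4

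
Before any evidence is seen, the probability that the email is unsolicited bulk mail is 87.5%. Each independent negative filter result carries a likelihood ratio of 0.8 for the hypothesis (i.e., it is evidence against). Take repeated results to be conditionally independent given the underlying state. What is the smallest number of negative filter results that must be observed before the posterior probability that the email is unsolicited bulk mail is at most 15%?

Prior odds: 0.875 ÷ 0.125 = 7.
Likelihood ratio per negative filter result = 0.8.
Target posterior odds = 0.15/0.85 = 3/17.
Require 0.8ⁿ ≤ 3/17 ÷ 7 = 3/119.
0.8¹⁶ ≈0.0281475 is still above 3/119 but 0.8¹⁷ ≈0.022518 is at or below it, so n = 17.

17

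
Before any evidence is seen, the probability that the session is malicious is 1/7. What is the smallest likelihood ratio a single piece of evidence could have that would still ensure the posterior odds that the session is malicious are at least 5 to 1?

30

Prior odds = (1/7)/(6/7) = 1/6.
Target odds = 5.
Required Bayes factor = 5 ÷ (1/6) = 30.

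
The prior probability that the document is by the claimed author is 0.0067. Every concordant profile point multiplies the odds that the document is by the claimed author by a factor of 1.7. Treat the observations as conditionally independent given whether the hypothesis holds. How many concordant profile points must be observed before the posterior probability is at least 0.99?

Prior odds: 0.0067 ÷ 0.9933 = 67/9933.
Likelihood ratio per concordant profile point = 1.7.
Target posterior odds = 0.99/0.01 = 99.
Require 1.7ⁿ ≥ 99 ÷ (67/9933) = 983367/67.
1.7¹⁸ ≈14063.1 falls short of 983367/67 but 1.7¹⁹ ≈23907.2 reaches it, so n = 19.

19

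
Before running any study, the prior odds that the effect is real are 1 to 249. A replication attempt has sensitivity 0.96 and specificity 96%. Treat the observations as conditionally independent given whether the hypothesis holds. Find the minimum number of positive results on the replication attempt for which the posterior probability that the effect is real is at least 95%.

Prior odds = 1/249.
False-positive rate = 1 − 0.96 = 0.04; likelihood ratio of a positive = 0.96/0.04 = 24.
Target posterior odds = 0.95/0.05 = 19.
Need (1/249) × 24ⁿ ≥ 19, i.e. 24ⁿ ≥ 4731.
24² = 576 falls short of 4731 but 24³ = 13824 reaches it, so n = 3.

3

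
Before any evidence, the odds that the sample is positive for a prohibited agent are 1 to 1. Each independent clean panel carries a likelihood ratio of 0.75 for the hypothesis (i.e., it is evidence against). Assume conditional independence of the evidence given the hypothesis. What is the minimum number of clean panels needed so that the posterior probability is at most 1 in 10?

Prior odds = 1.
Likelihood ratio per clean panel = 0.75.
Target posterior odds = 0.1/0.9 = 1/9.
Need 1 × 0.75ⁿ ≤ 1/9, i.e. 0.75ⁿ ≤ 1/9.
0.75⁷ = 2187/16384 is still above 1/9 but 0.75⁸ = 6561/65536 is at or below it, so n = 8.

8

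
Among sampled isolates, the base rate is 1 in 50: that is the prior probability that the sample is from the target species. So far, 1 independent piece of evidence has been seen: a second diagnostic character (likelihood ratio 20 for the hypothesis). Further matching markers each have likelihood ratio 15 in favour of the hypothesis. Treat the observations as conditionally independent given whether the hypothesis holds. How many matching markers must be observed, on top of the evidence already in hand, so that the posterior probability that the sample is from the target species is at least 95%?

Prior odds = 0.02/0.98 = 1/49.
Bayes factor of the evidence already in hand = 20.
Odds after that evidence = (1/49) × 20 = 20/49.
Target odds = 0.95/0.05 = 19.
Need 15ⁿ ≥ 19 ÷ (20/49) = 46.55.
15¹ = 15 falls short of 46.55 but 15² = 225 reaches it, so n = 2.

2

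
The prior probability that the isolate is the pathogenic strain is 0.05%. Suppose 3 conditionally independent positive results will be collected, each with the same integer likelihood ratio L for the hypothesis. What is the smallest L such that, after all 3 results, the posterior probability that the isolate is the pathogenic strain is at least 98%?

47

Prior odds = 0.0005/0.9995 = 1/1999.
Target odds = 0.98/0.02 = 49.
Need L³ ≥ 49 ÷ (1/1999) = 97951.
46³ = 97336 < 97951 ≤ 103823 = 47³, so L = 47.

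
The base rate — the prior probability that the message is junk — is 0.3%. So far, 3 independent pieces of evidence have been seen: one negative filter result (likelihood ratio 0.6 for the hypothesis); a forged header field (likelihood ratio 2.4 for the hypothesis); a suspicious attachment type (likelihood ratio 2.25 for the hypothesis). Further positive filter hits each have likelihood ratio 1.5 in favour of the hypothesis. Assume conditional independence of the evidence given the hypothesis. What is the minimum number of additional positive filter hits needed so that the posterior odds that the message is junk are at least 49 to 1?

22

Prior odds = 0.003/0.997 = 3/997.
Combined Bayes factor of the evidence already in hand = 0.6 × 2.4 × 2.25 = 3.24.
Odds after that evidence = (3/997) × 3.24 = 243/24925.
Target odds = 49.
Need 1.5ⁿ ≥ 49 ÷ (243/24925) = 1221325/243.
1.5²¹ ≈4987.89 falls short of 1221325/243 but 1.5²² ≈7481.83 reaches it, so n = 22.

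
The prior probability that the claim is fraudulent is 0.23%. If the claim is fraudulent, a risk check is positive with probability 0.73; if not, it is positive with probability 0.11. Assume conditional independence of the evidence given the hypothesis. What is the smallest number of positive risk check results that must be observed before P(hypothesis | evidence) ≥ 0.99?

6

Prior odds = 0.0023/0.9977 = 23/9977.
Likelihood ratio of a positive = 0.73/0.11 = 73/11.
Target posterior odds = 0.99/0.01 = 99.
Require (73/11)ⁿ ≥ 99 ÷ (23/9977) = 987723/23.
(73/11)⁵ ≈12872.1 falls short of 987723/23 but (73/11)⁶ ≈85424.2 reaches it, so n = 6.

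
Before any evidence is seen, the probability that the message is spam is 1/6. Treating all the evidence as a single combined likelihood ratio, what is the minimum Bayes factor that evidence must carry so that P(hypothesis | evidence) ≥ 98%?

245

Prior odds = (1/6)/(5/6) = 0.2.
Target odds = 0.98/0.02 = 49.
Required Bayes factor = 49 ÷ 0.2 = 245.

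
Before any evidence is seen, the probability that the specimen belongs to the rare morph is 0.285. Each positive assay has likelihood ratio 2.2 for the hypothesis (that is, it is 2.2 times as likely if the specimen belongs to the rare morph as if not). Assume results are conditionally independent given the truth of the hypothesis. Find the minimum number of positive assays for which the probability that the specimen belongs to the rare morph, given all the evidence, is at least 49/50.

7

Prior odds: 0.285 ÷ 0.715 = 57/143.
Likelihood ratio per positive assay = 2.2.
Target posterior odds = 0.98/0.02 = 49.
Require 2.2ⁿ ≥ 49 ÷ (57/143) = 7007/57.
2.2⁶ = 1771561/15625 falls short of 7007/57 but 2.2⁷ = 19487171/78125 reaches it, so n = 7.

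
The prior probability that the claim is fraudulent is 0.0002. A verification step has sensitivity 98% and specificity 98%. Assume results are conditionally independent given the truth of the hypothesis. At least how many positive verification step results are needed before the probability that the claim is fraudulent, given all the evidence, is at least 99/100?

Prior odds = 0.0002/0.9998 = 1/4999.
False-positive rate = 1 − 0.98 = 0.02; likelihood ratio of a positive = 0.98/0.02 = 49.
Target posterior odds = 0.99/0.01 = 99.
Need (1/4999) × 49ⁿ ≥ 99, i.e. 49ⁿ ≥ 494901.
49³ = 117649 falls short of 494901 but 49⁴ = 5764801 reaches it, so n = 4.

4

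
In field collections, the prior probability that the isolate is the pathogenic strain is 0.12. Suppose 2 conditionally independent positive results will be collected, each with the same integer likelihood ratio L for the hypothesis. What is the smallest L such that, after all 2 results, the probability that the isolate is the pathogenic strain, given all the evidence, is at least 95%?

Prior odds = 0.12/0.88 = 3/22.
Target odds = 0.95/0.05 = 19.
Need L² ≥ 19 ÷ (3/22) = 418/3.
11² = 121 < 418/3 ≤ 144 = 12², so L = 12.

12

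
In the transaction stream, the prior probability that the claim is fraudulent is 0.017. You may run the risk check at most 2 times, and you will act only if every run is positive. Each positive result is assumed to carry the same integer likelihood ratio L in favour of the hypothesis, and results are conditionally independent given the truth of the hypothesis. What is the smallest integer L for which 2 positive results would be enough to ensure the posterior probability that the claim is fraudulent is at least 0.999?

241

Prior odds = 0.017/0.983 = 17/983.
Target odds = 0.999/0.001 = 999.
Need L² ≥ 999 ÷ (17/983) = 982017/17.
240² = 57600 < 982017/17 ≤ 58081 = 241², so L = 241.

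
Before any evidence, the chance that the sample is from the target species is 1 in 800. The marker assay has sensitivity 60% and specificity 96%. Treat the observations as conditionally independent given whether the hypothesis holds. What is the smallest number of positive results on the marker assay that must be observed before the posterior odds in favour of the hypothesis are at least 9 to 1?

4

Prior odds = 0.00125/0.99875 = 1/799.
False-positive rate = 1 − 0.96 = 0.04; likelihood ratio of a positive = 0.6/0.04 = 15.
Target odds = 9.
Need (1/799) × 15ⁿ ≥ 9, i.e. 15ⁿ ≥ 7191.
15³ = 3375 falls short of 7191 but 15⁴ = 50625 reaches it, so n = 4.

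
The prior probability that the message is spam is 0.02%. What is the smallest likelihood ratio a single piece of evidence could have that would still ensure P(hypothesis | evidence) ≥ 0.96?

Prior odds = 0.0002/0.9998 = 1/4999.
Target odds = 0.96/0.04 = 24.
Required Bayes factor = 24 ÷ (1/4999) = 119976.

119976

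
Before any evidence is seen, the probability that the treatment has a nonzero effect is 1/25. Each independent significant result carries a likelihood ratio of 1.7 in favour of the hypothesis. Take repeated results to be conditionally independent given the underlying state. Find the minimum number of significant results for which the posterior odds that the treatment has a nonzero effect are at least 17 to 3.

10

Prior odds = 0.04/0.96 = 1/24.
Likelihood ratio per significant result = 1.7.
Target odds = 17/3.
Need (1/24) × 1.7ⁿ ≥ 17/3, i.e. 1.7ⁿ ≥ 136.
1.7⁹ ≈118.588 falls short of 136 but 1.7¹⁰ ≈201.599 reaches it, so n = 10.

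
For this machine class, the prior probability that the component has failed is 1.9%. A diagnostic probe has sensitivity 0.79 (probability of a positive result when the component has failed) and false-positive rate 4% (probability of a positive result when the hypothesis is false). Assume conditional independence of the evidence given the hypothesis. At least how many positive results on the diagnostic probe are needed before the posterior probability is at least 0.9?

Prior odds = 0.019/0.981 = 19/981.
Likelihood ratio of a positive result = 0.79/0.04 = 19.75.
Target odds: 0.9 ÷ 0.1 = 9.
Need (19/981) × 19.75ⁿ ≥ 9, i.e. 19.75ⁿ ≥ 8829/19.
19.75² = 390.0625 falls short of 8829/19 but 19.75³ = 7703.734375 reaches it, so n = 3.

3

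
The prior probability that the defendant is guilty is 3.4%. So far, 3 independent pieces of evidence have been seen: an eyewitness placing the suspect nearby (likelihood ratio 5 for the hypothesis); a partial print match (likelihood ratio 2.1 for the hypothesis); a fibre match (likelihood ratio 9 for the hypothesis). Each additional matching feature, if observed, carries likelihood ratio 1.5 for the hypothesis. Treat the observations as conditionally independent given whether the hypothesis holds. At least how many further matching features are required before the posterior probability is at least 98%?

7

Prior odds = 0.034/0.966 = 17/483.
Combined Bayes factor of the evidence already in hand = 5 × 2.1 × 9 = 94.5.
Odds after that evidence = (17/483) × 94.5 = 153/46.
Target odds = 0.98/0.02 = 49.
Need 1.5ⁿ ≥ 49 ÷ (153/46) = 2254/153.
1.5⁶ = 11.390625 falls short of 2254/153 but 1.5⁷ = 17.0859375 reaches it, so n = 7.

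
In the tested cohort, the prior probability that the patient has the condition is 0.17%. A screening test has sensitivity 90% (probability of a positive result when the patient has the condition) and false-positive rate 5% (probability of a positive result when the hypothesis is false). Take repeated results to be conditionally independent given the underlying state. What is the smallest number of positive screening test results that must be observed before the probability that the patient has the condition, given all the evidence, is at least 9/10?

3

Prior odds: 0.0017 ÷ 0.9983 = 17/9983.
Likelihood ratio of a positive result = 0.9/0.05 = 18.
Target posterior odds = 0.9/0.1 = 9.
Require 18ⁿ ≥ 9 ÷ (17/9983) = 89847/17.
18² = 324 falls short of 89847/17 but 18³ = 5832 reaches it, so n = 3.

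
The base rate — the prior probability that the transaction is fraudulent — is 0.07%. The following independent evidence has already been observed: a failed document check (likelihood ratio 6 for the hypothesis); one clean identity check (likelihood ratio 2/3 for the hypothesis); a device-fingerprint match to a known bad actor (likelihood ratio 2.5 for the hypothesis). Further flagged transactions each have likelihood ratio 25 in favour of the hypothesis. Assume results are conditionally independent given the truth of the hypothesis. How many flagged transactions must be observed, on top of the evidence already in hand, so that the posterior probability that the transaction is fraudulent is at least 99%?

3

Prior odds = 0.0007/0.9993 = 7/9993.
Combined Bayes factor of the evidence already in hand = 6 × (2/3) × 2.5 = 10.
Odds after that evidence = (7/9993) × 10 = 70/9993.
Target odds = 0.99/0.01 = 99.
Need 25ⁿ ≥ 99 ÷ (70/9993) = 989307/70.
25² = 625 falls short of 989307/70 but 25³ = 15625 reaches it, so n = 3.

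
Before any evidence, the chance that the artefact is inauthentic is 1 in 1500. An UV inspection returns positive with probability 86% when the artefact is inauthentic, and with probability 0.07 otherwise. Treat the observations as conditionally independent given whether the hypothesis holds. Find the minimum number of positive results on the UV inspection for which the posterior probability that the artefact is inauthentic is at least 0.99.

5

Prior odds = (1/1500)/(1499/1500) = 1/1499.
Likelihood ratio of a positive result = 0.86/0.07 = 86/7.
Target posterior odds = 0.99/0.01 = 99.
Need (1/1499) × (86/7)ⁿ ≥ 99, i.e. (86/7)ⁿ ≥ 148401.
(86/7)⁴ = 54700816/2401 falls short of 148401 but (86/7)⁵ ≈279899 reaches it, so n = 5.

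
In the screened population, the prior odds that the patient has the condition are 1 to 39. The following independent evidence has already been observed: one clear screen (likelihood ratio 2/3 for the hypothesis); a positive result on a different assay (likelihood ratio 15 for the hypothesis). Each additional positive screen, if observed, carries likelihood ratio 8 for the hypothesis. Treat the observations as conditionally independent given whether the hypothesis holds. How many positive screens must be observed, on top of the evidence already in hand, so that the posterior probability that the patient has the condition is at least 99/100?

Prior odds = 1/39.
Combined Bayes factor of the evidence already in hand = (2/3) × 15 = 10.
Odds after that evidence = (1/39) × 10 = 10/39.
Target odds = 0.99/0.01 = 99.
Need 8ⁿ ≥ 99 ÷ (10/39) = 386.1.
8² = 64 falls short of 386.1 but 8³ = 512 reaches it, so n = 3.

3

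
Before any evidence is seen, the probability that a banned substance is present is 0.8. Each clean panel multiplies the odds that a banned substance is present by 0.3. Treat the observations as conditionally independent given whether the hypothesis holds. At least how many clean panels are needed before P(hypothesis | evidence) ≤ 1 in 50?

5

Prior odds = 0.8/0.2 = 4.
Likelihood ratio per clean panel = 0.3.
Target posterior odds = 0.02/0.98 = 1/49.
Need 4 × 0.3ⁿ ≤ 1/49, i.e. 0.3ⁿ ≤ 1/196.
0.3⁴ = 0.0081 is still above 1/196 but 0.3⁵ = 243/100000 is at or below it, so n = 5.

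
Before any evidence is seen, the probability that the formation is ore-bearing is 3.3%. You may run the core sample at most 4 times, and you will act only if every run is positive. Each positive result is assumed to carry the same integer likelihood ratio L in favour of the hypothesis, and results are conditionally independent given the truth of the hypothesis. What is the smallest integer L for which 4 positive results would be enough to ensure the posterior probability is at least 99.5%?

Prior odds = 0.033/0.967 = 33/967.
Target odds = 0.995/0.005 = 199.
Need L⁴ ≥ 199 ÷ (33/967) = 192433/33.
8⁴ = 4096 < 192433/33 ≤ 6561 = 9⁴, so L = 9.

9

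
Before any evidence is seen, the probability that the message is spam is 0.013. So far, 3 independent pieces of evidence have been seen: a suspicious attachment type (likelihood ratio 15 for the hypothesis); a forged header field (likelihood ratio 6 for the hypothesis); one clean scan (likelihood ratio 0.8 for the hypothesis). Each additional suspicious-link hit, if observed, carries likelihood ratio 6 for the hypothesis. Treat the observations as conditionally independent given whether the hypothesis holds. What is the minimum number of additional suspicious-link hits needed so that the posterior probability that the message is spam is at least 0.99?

3

Prior odds = 0.013/0.987 = 13/987.
Combined Bayes factor of the evidence already in hand = 15 × 6 × 0.8 = 72.
Odds after that evidence = (13/987) × 72 = 312/329.
Target odds = 0.99/0.01 = 99.
Need 6ⁿ ≥ 99 ÷ (312/329) = 10857/104.
6² = 36 falls short of 10857/104 but 6³ = 216 reaches it, so n = 3.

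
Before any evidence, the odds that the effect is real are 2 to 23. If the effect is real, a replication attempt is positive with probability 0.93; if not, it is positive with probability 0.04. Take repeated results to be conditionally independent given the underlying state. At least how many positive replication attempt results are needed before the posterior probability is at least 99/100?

3

Prior odds = 2/23.
Likelihood ratio of a positive = 0.93/0.04 = 23.25.
Target posterior odds = 0.99/0.01 = 99.
Need (2/23) × 23.25ⁿ ≥ 99, i.e. 23.25ⁿ ≥ 1138.5.
23.25² = 540.5625 falls short of 1138.5 but 23.25³ = 804357/64 reaches it, so n = 3.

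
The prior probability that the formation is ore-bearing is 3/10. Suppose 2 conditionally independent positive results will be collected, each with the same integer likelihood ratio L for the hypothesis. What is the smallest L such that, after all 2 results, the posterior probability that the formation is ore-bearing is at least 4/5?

Prior odds = 0.3/0.7 = 3/7.
Target odds = 0.8/0.2 = 4.
Need L² ≥ 4 ÷ (3/7) = 28/3.
3² = 9 < 28/3 ≤ 16 = 4², so L = 4.

4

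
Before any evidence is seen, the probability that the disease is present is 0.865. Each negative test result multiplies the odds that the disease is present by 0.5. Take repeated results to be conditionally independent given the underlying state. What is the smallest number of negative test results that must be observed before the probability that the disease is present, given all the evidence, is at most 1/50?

Prior odds: 0.865 ÷ 0.135 = 173/27.
Likelihood ratio per negative test result = 0.5.
Target posterior odds = 0.02/0.98 = 1/49.
Need (173/27) × 0.5ⁿ ≤ 1/49, i.e. 0.5ⁿ ≤ 27/8477.
0.5⁸ = 0.00390625 is still above 27/8477 but 0.5⁹ = 0.001953125 is at or below it, so n = 9.

9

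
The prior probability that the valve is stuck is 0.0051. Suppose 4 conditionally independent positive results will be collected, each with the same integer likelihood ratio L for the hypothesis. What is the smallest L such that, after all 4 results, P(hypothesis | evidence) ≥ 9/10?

Prior odds = 0.0051/0.9949 = 51/9949.
Target odds = 0.9/0.1 = 9.
Need L⁴ ≥ 9 ÷ (51/9949) = 29847/17.
6⁴ = 1296 < 29847/17 ≤ 2401 = 7⁴, so L = 7.

7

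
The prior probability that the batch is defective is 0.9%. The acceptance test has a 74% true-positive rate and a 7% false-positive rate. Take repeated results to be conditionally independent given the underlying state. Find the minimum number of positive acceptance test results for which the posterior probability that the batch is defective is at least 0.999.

5

Prior odds: 0.009 ÷ 0.991 = 9/991.
Likelihood ratio of a positive result = 0.74/0.07 = 74/7.
Target posterior odds = 0.999/0.001 = 999.
Require (74/7)ⁿ ≥ 999 ÷ (9/991) = 110001.
(74/7)⁴ = 29986576/2401 falls short of 110001 but (74/7)⁵ ≈132029 reaches it, so n = 5.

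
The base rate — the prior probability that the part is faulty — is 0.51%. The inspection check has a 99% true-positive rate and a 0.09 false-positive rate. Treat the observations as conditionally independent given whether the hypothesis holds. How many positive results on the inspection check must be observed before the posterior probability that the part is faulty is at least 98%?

Prior odds = 0.0051/0.9949 = 51/9949.
Likelihood ratio of a positive result = 0.99/0.09 = 11.
Target odds: 0.98 ÷ 0.02 = 49.
Need (51/9949) × 11ⁿ ≥ 49, i.e. 11ⁿ ≥ 487501/51.
11³ = 1331 falls short of 487501/51 but 11⁴ = 14641 reaches it, so n = 4.

4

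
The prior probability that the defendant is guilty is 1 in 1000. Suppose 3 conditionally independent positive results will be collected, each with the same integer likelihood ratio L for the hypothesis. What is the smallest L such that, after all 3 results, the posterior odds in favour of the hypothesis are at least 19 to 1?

27

Prior odds = 0.001/0.999 = 1/999.
Target odds = 19.
Need L³ ≥ 19 ÷ (1/999) = 18981.
26³ = 17576 < 18981 ≤ 19683 = 27³, so L = 27.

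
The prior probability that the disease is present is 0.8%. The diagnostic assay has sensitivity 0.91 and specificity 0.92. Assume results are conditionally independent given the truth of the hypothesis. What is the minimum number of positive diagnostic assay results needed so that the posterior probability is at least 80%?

3

Prior odds = 0.008/0.992 = 1/124.
False-positive rate = 1 − 0.92 = 0.08; likelihood ratio of a positive = 0.91/0.08 = 11.375.
Target odds: 0.8 ÷ 0.2 = 4.
Require 11.375ⁿ ≥ 4 ÷ (1/124) = 496.
11.375² = 129.390625 falls short of 496 but 11.375³ = 753571/512 reaches it, so n = 3.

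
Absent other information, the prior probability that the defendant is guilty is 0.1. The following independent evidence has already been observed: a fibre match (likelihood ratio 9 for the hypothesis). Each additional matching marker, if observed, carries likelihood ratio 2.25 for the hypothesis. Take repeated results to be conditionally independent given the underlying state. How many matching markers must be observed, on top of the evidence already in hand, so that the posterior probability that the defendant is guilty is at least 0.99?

6

Prior odds = 0.1/0.9 = 1/9.
Bayes factor of the evidence already in hand = 9.
Odds after that evidence = (1/9) × 9 = 1.
Target odds = 0.99/0.01 = 99.
Need 2.25ⁿ ≥ 99 ÷ 1 = 99.
2.25⁵ = 59049/1024 falls short of 99 but 2.25⁶ = 531441/4096 reaches it, so n = 6.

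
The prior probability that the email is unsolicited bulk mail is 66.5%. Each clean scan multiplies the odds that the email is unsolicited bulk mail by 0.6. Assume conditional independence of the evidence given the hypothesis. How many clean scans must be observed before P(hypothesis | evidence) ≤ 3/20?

Prior odds = 0.665/0.335 = 133/67.
Likelihood ratio per clean scan = 0.6.
Target posterior odds = 0.15/0.85 = 3/17.
Require 0.6ⁿ ≤ 3/17 ÷ (133/67) = 201/2261.
0.6⁴ = 0.1296 is still above 201/2261 but 0.6⁵ = 0.07776 is at or below it, so n = 5.

5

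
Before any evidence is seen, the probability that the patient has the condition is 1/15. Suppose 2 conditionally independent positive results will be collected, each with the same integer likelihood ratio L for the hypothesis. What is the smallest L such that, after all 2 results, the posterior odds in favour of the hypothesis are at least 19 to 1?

17

Prior odds = (1/15)/(14/15) = 1/14.
Target odds = 19.
Need L² ≥ 19 ÷ (1/14) = 266.
16² = 256 < 266 ≤ 289 = 17², so L = 17.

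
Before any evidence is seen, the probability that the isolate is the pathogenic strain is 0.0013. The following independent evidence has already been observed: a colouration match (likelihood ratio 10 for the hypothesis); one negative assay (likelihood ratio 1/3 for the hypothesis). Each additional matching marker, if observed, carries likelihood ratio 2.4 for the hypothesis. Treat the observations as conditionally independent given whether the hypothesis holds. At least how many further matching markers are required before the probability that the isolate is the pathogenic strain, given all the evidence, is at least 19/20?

10

Prior odds = 0.0013/0.9987 = 13/9987.
Combined Bayes factor of the evidence already in hand = 10 × (1/3) = 10/3.
Odds after that evidence = (13/9987) × 10/3 = 130/29961.
Target odds = 0.95/0.05 = 19.
Need 2.4ⁿ ≥ 19 ÷ (130/29961) = 569259/130.
2.4⁹ ≈2641.81 falls short of 569259/130 but 2.4¹⁰ ≈6340.34 reaches it, so n = 10.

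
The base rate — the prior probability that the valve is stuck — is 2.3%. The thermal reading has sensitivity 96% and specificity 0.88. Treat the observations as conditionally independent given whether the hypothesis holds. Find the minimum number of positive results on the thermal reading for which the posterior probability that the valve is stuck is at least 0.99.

Prior odds: 0.023 ÷ 0.977 = 23/977.
False-positive rate = 1 − 0.88 = 0.12; likelihood ratio of a positive = 0.96/0.12 = 8.
Target posterior odds = 0.99/0.01 = 99.
Require 8ⁿ ≥ 99 ÷ (23/977) = 96723/23.
8⁴ = 4096 falls short of 96723/23 but 8⁵ = 32768 reaches it, so n = 5.

5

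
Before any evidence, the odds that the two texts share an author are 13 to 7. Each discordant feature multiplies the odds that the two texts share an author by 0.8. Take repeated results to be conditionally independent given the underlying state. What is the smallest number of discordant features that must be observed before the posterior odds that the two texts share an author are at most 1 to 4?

9

Prior odds = 13/7.
Likelihood ratio per discordant feature = 0.8.
Target odds = 0.25.
Require 0.8ⁿ ≤ 0.25 ÷ (13/7) = 7/52.
0.8⁸ = 65536/390625 is still above 7/52 but 0.8⁹ = 262144/1953125 is at or below it, so n = 9.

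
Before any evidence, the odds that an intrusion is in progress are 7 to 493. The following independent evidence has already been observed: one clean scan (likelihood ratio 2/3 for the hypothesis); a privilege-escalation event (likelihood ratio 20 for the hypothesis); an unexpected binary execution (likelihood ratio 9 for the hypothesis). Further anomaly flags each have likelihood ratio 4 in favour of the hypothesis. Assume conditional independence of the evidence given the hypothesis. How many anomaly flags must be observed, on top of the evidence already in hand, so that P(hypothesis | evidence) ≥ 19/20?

Prior odds = 7/493.
Combined Bayes factor of the evidence already in hand = (2/3) × 20 × 9 = 120.
Odds after that evidence = (7/493) × 120 = 840/493.
Target odds = 0.95/0.05 = 19.
Need 4ⁿ ≥ 19 ÷ (840/493) = 9367/840.
4¹ = 4 falls short of 9367/840 but 4² = 16 reaches it, so n = 2.

2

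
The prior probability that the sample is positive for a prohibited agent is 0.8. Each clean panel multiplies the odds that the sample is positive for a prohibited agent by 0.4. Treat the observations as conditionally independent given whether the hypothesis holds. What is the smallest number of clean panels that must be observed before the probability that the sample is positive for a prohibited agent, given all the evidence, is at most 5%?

5

Prior odds = 0.8/0.2 = 4.
Likelihood ratio per clean panel = 0.4.
Target posterior odds = 0.05/0.95 = 1/19.
Require 0.4ⁿ ≤ 1/19 ÷ 4 = 1/76.
0.4⁴ = 0.0256 is still above 1/76 but 0.4⁵ = 0.01024 is at or below it, so n = 5.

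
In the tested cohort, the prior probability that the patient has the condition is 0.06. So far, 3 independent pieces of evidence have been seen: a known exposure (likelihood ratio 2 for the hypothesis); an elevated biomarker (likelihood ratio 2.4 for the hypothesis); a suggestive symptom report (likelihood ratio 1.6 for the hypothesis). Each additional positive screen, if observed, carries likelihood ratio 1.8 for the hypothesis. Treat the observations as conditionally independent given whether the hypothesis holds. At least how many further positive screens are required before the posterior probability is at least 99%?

Prior odds = 0.06/0.94 = 3/47.
Combined Bayes factor of the evidence already in hand = 2 × 2.4 × 1.6 = 7.68.
Odds after that evidence = (3/47) × 7.68 = 576/1175.
Target odds = 0.99/0.01 = 99.
Need 1.8ⁿ ≥ 99 ÷ (576/1175) = 201.953125.
1.8⁹ = 387420489/1953125 falls short of 201.953125 but 1.8¹⁰ ≈357.047 reaches it, so n = 10.

10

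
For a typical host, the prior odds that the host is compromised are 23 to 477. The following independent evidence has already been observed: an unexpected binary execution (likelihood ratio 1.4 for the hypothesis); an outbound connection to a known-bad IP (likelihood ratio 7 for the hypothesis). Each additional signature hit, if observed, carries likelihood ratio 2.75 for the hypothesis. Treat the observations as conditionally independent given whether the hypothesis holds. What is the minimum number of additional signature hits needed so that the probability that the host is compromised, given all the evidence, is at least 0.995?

Prior odds = 23/477.
Combined Bayes factor of the evidence already in hand = 1.4 × 7 = 9.8.
Odds after that evidence = (23/477) × 9.8 = 1127/2385.
Target odds = 0.995/0.005 = 199.
Need 2.75ⁿ ≥ 199 ÷ (1127/2385) = 474615/1127.
2.75⁵ = 161051/1024 falls short of 474615/1127 but 2.75⁶ = 1771561/4096 reaches it, so n = 6.

6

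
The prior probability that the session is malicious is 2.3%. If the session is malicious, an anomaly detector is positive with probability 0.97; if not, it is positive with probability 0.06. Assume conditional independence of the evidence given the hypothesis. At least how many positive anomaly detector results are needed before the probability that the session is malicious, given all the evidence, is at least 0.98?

3

Prior odds = 0.023/0.977 = 23/977.
Likelihood ratio of a positive = 0.97/0.06 = 97/6.
Target odds: 0.98 ÷ 0.02 = 49.
Need (23/977) × (97/6)ⁿ ≥ 49, i.e. (97/6)ⁿ ≥ 47873/23.
(97/6)² = 9409/36 falls short of 47873/23 but (97/6)³ = 912673/216 reaches it, so n = 3.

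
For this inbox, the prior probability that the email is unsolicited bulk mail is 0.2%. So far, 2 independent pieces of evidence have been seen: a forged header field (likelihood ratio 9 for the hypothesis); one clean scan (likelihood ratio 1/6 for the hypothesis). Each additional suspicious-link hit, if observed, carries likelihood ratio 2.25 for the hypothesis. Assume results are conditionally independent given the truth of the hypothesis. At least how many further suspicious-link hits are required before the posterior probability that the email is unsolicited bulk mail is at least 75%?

9

Prior odds = 0.002/0.998 = 1/499.
Combined Bayes factor of the evidence already in hand = 9 × (1/6) = 1.5.
Odds after that evidence = (1/499) × 1.5 = 3/998.
Target odds = 0.75/0.25 = 3.
Need 2.25ⁿ ≥ 3 ÷ (3/998) = 998.
2.25⁸ = 43046721/65536 falls short of 998 but 2.25⁹ = 387420489/262144 reaches it, so n = 9.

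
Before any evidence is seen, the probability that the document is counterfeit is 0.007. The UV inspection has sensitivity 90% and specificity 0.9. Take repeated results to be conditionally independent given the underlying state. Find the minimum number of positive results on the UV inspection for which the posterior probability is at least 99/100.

5

Prior odds = 0.007/0.993 = 7/993.
False-positive rate = 1 − 0.9 = 0.1; likelihood ratio of a positive = 0.9/0.1 = 9.
Target odds: 0.99 ÷ 0.01 = 99.
Need (7/993) × 9ⁿ ≥ 99, i.e. 9ⁿ ≥ 98307/7.
9⁴ = 6561 falls short of 98307/7 but 9⁵ = 59049 reaches it, so n = 5.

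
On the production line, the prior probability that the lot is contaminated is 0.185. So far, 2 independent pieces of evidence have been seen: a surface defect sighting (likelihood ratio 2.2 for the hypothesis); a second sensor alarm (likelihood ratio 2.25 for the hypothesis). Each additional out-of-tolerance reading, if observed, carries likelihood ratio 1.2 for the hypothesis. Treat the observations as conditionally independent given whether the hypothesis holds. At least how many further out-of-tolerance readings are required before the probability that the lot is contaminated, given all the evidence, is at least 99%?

Prior odds = 0.185/0.815 = 37/163.
Combined Bayes factor of the evidence already in hand = 2.2 × 2.25 = 4.95.
Odds after that evidence = (37/163) × 4.95 = 3663/3260.
Target odds = 0.99/0.01 = 99.
Need 1.2ⁿ ≥ 99 ÷ (3663/3260) = 3260/37.
1.2²⁴ ≈79.4968 falls short of 3260/37 but 1.2²⁵ ≈95.3962 reaches it, so n = 25.

25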